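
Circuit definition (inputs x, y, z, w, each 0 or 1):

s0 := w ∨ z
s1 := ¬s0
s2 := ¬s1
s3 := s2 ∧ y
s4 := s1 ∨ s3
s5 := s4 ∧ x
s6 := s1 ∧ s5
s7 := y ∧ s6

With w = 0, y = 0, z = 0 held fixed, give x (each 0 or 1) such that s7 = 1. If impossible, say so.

no solution exists

With w = 0, y = 0, z = 0 fixed, none of the 2 settings of x give s7 = 1.
For example, with x=0:
s0 = w ∨ z = 0 ∨ 0 = 0
s1 = ¬s0 = ¬0 = 1
s2 = ¬s1 = ¬1 = 0
s3 = s2 ∧ y = 0 ∧ 0 = 0
s4 = s1 ∨ s3 = 1 ∨ 0 = 1
s5 = s4 ∧ x = 1 ∧ 0 = 0
s6 = s1 ∧ s5 = 1 ∧ 0 = 0
s7 = y ∧ s6 = 0 ∧ 0 = 0
giving s7 = 0 ≠ 1.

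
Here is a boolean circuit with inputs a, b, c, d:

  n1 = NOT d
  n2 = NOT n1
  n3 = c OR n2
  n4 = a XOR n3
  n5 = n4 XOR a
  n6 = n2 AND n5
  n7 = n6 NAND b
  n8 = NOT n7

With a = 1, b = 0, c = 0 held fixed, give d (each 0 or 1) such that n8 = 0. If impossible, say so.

n8 = NOT n7 must be 0, so n7 = 1.
n7 = n6 NAND b must be 1, so at least one of n6, b is 0.
Check with a = 1, b = 0, c = 0 and d=0:
n1 = NOT d = NOT 0 = 1
n2 = NOT n1 = NOT 1 = 0
n3 = c OR n2 = 0 OR 0 = 0
n4 = a XOR n3 = 1 XOR 0 = 1
n5 = n4 XOR a = 1 XOR 1 = 0
n6 = n2 AND n5 = 0 AND 0 = 0
n7 = n6 NAND b = 0 NAND 0 = 1
n8 = NOT n7 = NOT 1 = 0
So n8 = 0.

d=0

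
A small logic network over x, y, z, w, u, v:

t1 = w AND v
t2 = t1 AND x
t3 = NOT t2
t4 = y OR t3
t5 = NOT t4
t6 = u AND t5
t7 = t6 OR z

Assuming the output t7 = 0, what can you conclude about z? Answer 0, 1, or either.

0

t7 = t6 OR z must be 0, so both t6 = 0 and z = 0.
t6 = u AND t5 must be 0, so at least one of u, t5 is 0.
Every assignment with t7 = 0 has z = 0; there are 31 such assignment(s).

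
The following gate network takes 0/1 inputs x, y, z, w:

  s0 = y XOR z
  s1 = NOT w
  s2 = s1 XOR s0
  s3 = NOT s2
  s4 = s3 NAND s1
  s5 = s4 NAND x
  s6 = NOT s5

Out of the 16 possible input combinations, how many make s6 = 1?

s6 = NOT s5 must be 1, so s5 = 0.
Satisfying assignments:
  x=1, y=0, z=0, w=0
  x=1, y=0, z=0, w=1
  x=1, y=0, z=1, w=1
  x=1, y=1, z=0, w=1
  x=1, y=1, z=1, w=0
  x=1, y=1, z=1, w=1

6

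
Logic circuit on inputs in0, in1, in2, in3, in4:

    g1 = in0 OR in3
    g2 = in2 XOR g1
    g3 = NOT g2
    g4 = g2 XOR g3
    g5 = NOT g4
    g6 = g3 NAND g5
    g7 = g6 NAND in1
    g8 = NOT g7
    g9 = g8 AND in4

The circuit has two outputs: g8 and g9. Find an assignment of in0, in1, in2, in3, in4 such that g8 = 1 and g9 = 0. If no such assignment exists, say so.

Check with in0=1 in1=1 in2=1 in3=0 in4=0:
g1 = in0 OR in3 = 1 OR 0 = 1
g2 = in2 XOR g1 = 1 XOR 1 = 0
g3 = NOT g2 = NOT 0 = 1
g4 = g2 XOR g3 = 0 XOR 1 = 1
g5 = NOT g4 = NOT 1 = 0
g6 = g3 NAND g5 = 1 NAND 0 = 1
g7 = g6 NAND in1 = 1 NAND 1 = 0
g8 = NOT g7 = NOT 0 = 1
g9 = g8 AND in4 = 1 AND 0 = 0
So g8 = 1 and g9 = 0.

in0=1 in1=1 in2=1 in3=0 in4=0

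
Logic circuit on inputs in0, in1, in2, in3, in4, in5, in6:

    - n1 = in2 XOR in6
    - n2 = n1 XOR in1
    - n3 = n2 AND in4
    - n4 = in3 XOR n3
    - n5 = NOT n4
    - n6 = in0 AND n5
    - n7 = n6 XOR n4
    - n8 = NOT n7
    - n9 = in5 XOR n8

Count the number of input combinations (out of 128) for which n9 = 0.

64

n9 = in5 XOR n8 must be 0, so in5 and n8 are equal.
Enumerating the 128 input combinations, 64 give n9 = 0 and 64 give n9 = 1.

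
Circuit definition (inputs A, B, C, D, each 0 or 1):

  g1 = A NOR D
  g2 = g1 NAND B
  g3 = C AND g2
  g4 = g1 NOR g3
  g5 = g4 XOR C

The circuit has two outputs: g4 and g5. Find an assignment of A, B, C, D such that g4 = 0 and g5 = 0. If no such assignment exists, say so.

A=0, B=1, C=0, D=0

Check with A=0, B=1, C=0, D=0:
g1 = A NOR D = 0 NOR 0 = 1
g2 = g1 NAND B = 1 NAND 1 = 0
g3 = C AND g2 = 0 AND 0 = 0
g4 = g1 NOR g3 = 1 NOR 0 = 0
g5 = g4 XOR C = 0 XOR 0 = 0
So g4 = 0 and g5 = 0.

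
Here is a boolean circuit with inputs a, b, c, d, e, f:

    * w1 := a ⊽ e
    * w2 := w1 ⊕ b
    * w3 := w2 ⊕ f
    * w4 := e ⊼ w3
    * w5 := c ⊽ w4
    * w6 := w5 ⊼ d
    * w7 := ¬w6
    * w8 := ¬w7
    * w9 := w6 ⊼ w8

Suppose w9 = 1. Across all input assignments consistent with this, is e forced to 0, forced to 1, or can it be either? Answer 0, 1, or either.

w9 = w6 ⊼ w8 must be 1, so at least one of w6, w8 is 0.
Every assignment with w9 = 1 has e = 1; there are 4 such assignment(s).
  a=0, b=0, c=0, d=1, e=1, f=1
  a=0, b=1, c=0, d=1, e=1, f=0
  a=1, b=0, c=0, d=1, e=1, f=1
  a=1, b=1, c=0, d=1, e=1, f=0

1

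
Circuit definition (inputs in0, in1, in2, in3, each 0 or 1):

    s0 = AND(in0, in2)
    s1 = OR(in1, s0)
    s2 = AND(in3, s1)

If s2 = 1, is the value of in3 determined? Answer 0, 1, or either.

1

s2 = AND(in3, s1) must be 1, so both in3 = 1 and s1 = 1.
s1 = OR(in1, s0) must be 1, so at least one of in1, s0 is 1.
Every assignment with s2 = 1 has in3 = 1; there are 5 such assignment(s).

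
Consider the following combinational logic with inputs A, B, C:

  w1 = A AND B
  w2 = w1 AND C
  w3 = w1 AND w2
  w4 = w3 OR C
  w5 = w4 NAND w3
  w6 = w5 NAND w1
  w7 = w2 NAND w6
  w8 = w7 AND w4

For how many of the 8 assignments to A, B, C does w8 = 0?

w8 = w7 AND w4 must be 0, so at least one of w7, w4 is 0.
Enumerating the 8 input combinations, 5 give w8 = 0 and 3 give w8 = 1.

5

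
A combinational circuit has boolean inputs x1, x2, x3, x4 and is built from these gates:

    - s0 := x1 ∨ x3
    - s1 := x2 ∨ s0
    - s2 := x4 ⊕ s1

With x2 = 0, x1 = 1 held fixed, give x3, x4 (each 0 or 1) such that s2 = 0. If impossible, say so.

s2 = x4 ⊕ s1 must be 0, so x4 and s1 are equal.
Check with x2 = 0, x1 = 1 and x3=0, x4=1:
s0 = x1 ∨ x3 = 1 ∨ 0 = 1
s1 = x2 ∨ s0 = 0 ∨ 1 = 1
s2 = x4 ⊕ s1 = 1 ⊕ 1 = 0
So s2 = 0.

x3=0, x4=1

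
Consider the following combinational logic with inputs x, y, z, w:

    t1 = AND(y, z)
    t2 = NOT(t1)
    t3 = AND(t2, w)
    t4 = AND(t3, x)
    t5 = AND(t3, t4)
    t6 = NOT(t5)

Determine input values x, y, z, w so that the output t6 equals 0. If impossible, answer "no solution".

Check with x=1, y=1, z=0, w=1:
t1 = AND(y, z) = AND(1, 0) = 0
t2 = NOT(t1) = NOT 0 = 1
t3 = AND(t2, w) = AND(1, 1) = 1
t4 = AND(t3, x) = AND(1, 1) = 1
t5 = AND(t3, t4) = AND(1, 1) = 1
t6 = NOT(t5) = NOT 1 = 0
So t6 = 0 as required.

x=1, y=1, z=0, w=1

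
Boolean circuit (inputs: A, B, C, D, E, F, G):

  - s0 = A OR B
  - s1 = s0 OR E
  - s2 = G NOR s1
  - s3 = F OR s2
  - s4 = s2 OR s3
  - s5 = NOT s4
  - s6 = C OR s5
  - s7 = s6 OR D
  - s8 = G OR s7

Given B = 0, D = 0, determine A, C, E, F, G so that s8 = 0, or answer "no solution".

A=1, C=0, E=1, F=1, G=0

Check with B = 0, D = 0 and A=1, C=0, E=1, F=1, G=0:
s0 = A OR B = 1 OR 0 = 1
s1 = s0 OR E = 1 OR 1 = 1
s2 = G NOR s1 = 0 NOR 1 = 0
s3 = F OR s2 = 1 OR 0 = 1
s4 = s2 OR s3 = 0 OR 1 = 1
s5 = NOT s4 = NOT 1 = 0
s6 = C OR s5 = 0 OR 0 = 0
s7 = s6 OR D = 0 OR 0 = 0
s8 = G OR s7 = 0 OR 0 = 0
So s8 = 0.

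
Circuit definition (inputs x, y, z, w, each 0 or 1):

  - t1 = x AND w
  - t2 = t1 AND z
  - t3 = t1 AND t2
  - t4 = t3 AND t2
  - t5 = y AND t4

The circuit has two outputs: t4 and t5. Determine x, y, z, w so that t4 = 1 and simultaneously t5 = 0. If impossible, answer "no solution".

Check with x=1, y=0, z=1, w=1:
t1 = x AND w = 1 AND 1 = 1
t2 = t1 AND z = 1 AND 1 = 1
t3 = t1 AND t2 = 1 AND 1 = 1
t4 = t3 AND t2 = 1 AND 1 = 1
t5 = y AND t4 = 0 AND 1 = 0
So t4 = 1 and t5 = 0.

x=1, y=0, z=1, w=1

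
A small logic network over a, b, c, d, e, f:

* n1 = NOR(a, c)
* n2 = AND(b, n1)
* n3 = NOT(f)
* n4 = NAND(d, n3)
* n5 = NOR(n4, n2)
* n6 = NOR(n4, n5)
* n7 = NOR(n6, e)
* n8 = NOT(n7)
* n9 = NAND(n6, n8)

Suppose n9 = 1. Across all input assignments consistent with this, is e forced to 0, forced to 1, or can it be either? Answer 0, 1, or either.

Both values of e occur among assignments with n9 = 1:
  e=0: a=0, b=0, c=0, d=0, e=0, f=0
  e=1: a=0, b=0, c=0, d=0, e=1, f=0

either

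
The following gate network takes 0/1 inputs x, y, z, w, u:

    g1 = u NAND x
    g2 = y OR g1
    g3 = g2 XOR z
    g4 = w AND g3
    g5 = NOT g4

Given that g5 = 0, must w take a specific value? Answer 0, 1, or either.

g5 = NOT g4 must be 0, so g4 = 1.
g4 = w AND g3 must be 1, so both w = 1 and g3 = 1.
g3 = g2 XOR z must be 1, so g2 and z differ.
Every assignment with g5 = 0 has w = 1; there are 8 such assignment(s).

1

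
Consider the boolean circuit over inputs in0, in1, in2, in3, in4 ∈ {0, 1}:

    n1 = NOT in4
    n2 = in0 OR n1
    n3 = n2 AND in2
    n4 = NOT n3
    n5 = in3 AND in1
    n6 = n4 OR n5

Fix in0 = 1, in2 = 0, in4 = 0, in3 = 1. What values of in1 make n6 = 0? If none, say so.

no solution exists

With in0 = 1, in2 = 0, in4 = 0, in3 = 1 fixed, none of the 2 settings of in1 give n6 = 0.
For example, with in1=1:
n1 = NOT in4 = NOT 0 = 1
n2 = in0 OR n1 = 1 OR 1 = 1
n3 = n2 AND in2 = 1 AND 0 = 0
n4 = NOT n3 = NOT 0 = 1
n5 = in3 AND in1 = 1 AND 1 = 1
n6 = n4 OR n5 = 1 OR 1 = 1
giving n6 = 1 ≠ 0.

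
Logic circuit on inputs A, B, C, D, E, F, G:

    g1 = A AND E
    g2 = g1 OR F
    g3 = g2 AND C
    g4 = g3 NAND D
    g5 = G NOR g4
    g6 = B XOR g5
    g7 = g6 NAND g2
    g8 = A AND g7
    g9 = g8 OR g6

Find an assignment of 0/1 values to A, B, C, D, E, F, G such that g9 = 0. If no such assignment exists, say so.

A=0 B=0 C=0 D=0 E=1 F=1 G=0

g9 = g8 OR g6 must be 0, so both g8 = 0 and g6 = 0.
g8 = A AND g7 must be 0, so at least one of A, g7 is 0.
g6 = B XOR g5 must be 0, so B and g5 are equal.
Check with A=0 B=0 C=0 D=0 E=1 F=1 G=0:
g1 = A AND E = 0 AND 1 = 0
g2 = g1 OR F = 0 OR 1 = 1
g3 = g2 AND C = 1 AND 0 = 0
g4 = g3 NAND D = 0 NAND 0 = 1
g5 = G NOR g4 = 0 NOR 1 = 0
g6 = B XOR g5 = 0 XOR 0 = 0
g7 = g6 NAND g2 = 0 NAND 1 = 1
g8 = A AND g7 = 0 AND 1 = 0
g9 = g8 OR g6 = 0 OR 0 = 0
So g9 = 0 as required.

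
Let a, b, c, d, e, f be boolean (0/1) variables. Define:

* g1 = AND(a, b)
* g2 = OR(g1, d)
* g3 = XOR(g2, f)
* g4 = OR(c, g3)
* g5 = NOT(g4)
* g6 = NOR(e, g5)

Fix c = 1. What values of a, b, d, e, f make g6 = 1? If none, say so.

a=1 b=1 d=1 e=0 f=0

Check with c = 1 and a=1, b=1, d=1, e=0, f=0:
g1 = AND(a, b) = AND(1, 1) = 1
g2 = OR(g1, d) = OR(1, 1) = 1
g3 = XOR(g2, f) = XOR(1, 0) = 1
g4 = OR(c, g3) = OR(1, 1) = 1
g5 = NOT(g4) = NOT 1 = 0
g6 = NOR(e, g5) = NOR(0, 0) = 1
So g6 = 1.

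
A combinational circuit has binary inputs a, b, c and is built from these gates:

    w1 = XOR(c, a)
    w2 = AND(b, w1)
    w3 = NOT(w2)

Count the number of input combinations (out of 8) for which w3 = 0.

2

w3 = NOT(w2) must be 0, so w2 = 1.
w2 = AND(b, w1) must be 1, so both b = 1 and w1 = 1.
w1 = XOR(c, a) must be 1, so c and a differ.
Enumerating the 8 input combinations, 2 give w3 = 0 and 6 give w3 = 1.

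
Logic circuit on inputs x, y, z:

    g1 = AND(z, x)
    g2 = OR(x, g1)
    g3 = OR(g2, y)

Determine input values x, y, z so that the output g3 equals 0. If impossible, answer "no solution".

x=0, y=0, z=1

g3 = OR(g2, y) must be 0, so both g2 = 0 and y = 0.
Check with x=0, y=0, z=1:
g1 = AND(z, x) = AND(1, 0) = 0
g2 = OR(x, g1) = OR(0, 0) = 0
g3 = OR(g2, y) = OR(0, 0) = 0
So g3 = 0 as required.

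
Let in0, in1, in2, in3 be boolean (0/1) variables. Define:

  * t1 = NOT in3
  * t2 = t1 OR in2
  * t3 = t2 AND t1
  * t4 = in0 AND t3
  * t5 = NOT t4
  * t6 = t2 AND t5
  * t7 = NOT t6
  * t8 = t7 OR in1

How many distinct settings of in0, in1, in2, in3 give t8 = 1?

t8 = t7 OR in1 must be 1, so at least one of t7, in1 is 1.
Enumerating the 16 input combinations, 12 give t8 = 1 and 4 give t8 = 0.

12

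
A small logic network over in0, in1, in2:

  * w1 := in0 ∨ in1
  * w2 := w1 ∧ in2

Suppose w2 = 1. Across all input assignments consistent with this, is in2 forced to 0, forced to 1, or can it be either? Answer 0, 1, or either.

1

w2 = w1 ∧ in2 must be 1, so both w1 = 1 and in2 = 1.
w1 = in0 ∨ in1 must be 1, so at least one of in0, in1 is 1.
Every assignment with w2 = 1 has in2 = 1; there are 3 such assignment(s).
  in0=0, in1=1, in2=1
  in0=1, in1=0, in2=1
  in0=1, in1=1, in2=1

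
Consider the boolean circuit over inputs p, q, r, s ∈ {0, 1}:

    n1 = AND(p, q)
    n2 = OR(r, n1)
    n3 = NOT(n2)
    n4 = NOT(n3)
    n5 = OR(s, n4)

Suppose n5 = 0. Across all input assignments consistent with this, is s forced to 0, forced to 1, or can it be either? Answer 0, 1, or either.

n5 = OR(s, n4) must be 0, so both s = 0 and n4 = 0.
Every assignment with n5 = 0 has s = 0; there are 3 such assignment(s).
  p=0, q=0, r=0, s=0
  p=0, q=1, r=0, s=0
  p=1, q=0, r=0, s=0

0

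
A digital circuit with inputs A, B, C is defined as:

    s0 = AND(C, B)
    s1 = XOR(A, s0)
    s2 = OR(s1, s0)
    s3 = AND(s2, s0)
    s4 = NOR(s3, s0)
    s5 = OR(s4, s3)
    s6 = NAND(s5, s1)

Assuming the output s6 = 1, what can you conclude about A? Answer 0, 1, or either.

Both values of A occur among assignments with s6 = 1:
  A=0: A=0, B=0, C=0
  A=1: A=1, B=1, C=1

either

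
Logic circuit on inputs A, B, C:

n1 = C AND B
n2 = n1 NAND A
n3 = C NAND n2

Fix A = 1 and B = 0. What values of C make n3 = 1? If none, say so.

C=0

Check with A = 1 and B = 0 and C=0:
n1 = C AND B = 0 AND 0 = 0
n2 = n1 NAND A = 0 NAND 1 = 1
n3 = C NAND n2 = 0 NAND 1 = 1
So n3 = 1.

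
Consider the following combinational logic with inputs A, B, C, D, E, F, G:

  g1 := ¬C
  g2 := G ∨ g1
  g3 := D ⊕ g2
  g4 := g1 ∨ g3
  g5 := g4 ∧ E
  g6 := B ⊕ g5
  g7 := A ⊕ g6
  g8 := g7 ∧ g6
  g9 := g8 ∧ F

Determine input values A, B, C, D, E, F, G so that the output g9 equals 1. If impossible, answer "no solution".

A=0 B=1 C=1 D=0 E=0 F=1 G=1

g9 = g8 ∧ F must be 1, so both g8 = 1 and F = 1.
Check with A=0 B=1 C=1 D=0 E=0 F=1 G=1:
g1 = ¬C = ¬1 = 0
g2 = G ∨ g1 = 1 ∨ 0 = 1
g3 = D ⊕ g2 = 0 ⊕ 1 = 1
g4 = g1 ∨ g3 = 0 ∨ 1 = 1
g5 = g4 ∧ E = 1 ∧ 0 = 0
g6 = B ⊕ g5 = 1 ⊕ 0 = 1
g7 = A ⊕ g6 = 0 ⊕ 1 = 1
g8 = g7 ∧ g6 = 1 ∧ 1 = 1
g9 = g8 ∧ F = 1 ∧ 1 = 1
So g9 = 1 as required.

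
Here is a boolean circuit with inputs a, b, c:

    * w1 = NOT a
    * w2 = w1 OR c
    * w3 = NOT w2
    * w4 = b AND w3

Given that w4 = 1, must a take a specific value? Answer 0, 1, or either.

w4 = b AND w3 must be 1, so both b = 1 and w3 = 1.
Every assignment with w4 = 1 has a = 1; there are 1 such assignment(s).
  a=1, b=1, c=0

1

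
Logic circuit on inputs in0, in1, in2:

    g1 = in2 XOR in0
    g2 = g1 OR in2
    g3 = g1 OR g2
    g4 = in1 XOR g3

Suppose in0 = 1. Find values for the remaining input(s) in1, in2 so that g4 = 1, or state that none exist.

Check with in0 = 1 and in1=0, in2=0:
g1 = in2 XOR in0 = 0 XOR 1 = 1
g2 = g1 OR in2 = 1 OR 0 = 1
g3 = g1 OR g2 = 1 OR 1 = 1
g4 = in1 XOR g3 = 0 XOR 1 = 1
So g4 = 1.

in1=0, in2=0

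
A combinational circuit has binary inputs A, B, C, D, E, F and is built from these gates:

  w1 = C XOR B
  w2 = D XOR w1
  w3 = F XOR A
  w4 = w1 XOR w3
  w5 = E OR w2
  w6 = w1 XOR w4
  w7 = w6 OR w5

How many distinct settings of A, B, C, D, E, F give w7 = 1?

w7 = w6 OR w5 must be 1, so at least one of w6, w5 is 1.
Enumerating the 64 input combinations, 56 give w7 = 1 and 8 give w7 = 0.

56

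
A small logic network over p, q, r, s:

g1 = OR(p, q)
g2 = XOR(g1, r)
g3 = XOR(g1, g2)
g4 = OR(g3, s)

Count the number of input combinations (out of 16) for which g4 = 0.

4

g4 = OR(g3, s) must be 0, so both g3 = 0 and s = 0.
g3 = XOR(g1, g2) must be 0, so g1 and g2 are equal.
Satisfying assignments:
  p=0, q=0, r=0, s=0
  p=0, q=1, r=0, s=0
  p=1, q=0, r=0, s=0
  p=1, q=1, r=0, s=0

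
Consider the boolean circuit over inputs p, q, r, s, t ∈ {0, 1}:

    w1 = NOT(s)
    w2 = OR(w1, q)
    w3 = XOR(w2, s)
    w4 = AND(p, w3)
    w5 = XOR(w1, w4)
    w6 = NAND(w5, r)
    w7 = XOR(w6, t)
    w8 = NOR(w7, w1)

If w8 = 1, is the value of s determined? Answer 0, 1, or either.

1

w8 = NOR(w7, w1) must be 1, so both w7 = 0 and w1 = 0.
w7 = XOR(w6, t) must be 0, so w6 and t are equal.
Every assignment with w8 = 1 has s = 1; there are 8 such assignment(s).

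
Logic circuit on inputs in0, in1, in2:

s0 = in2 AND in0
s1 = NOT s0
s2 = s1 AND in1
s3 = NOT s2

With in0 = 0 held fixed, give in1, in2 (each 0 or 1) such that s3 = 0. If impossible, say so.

in1=1 in2=1

s3 = NOT s2 must be 0, so s2 = 1.
Check with in0 = 0 and in1=1, in2=1:
s0 = in2 AND in0 = 1 AND 0 = 0
s1 = NOT s0 = NOT 0 = 1
s2 = s1 AND in1 = 1 AND 1 = 1
s3 = NOT s2 = NOT 1 = 0
So s3 = 0.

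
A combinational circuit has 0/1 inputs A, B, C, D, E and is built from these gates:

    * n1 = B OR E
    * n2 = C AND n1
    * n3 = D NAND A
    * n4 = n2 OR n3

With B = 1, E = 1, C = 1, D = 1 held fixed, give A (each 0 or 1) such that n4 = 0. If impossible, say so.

no solution exists

With B = 1, E = 1, C = 1, D = 1 fixed, none of the 2 settings of A give n4 = 0.
For example, with A=1:
n1 = B OR E = 1 OR 1 = 1
n2 = C AND n1 = 1 AND 1 = 1
n3 = D NAND A = 1 NAND 1 = 0
n4 = n2 OR n3 = 1 OR 0 = 1
giving n4 = 1 ≠ 0.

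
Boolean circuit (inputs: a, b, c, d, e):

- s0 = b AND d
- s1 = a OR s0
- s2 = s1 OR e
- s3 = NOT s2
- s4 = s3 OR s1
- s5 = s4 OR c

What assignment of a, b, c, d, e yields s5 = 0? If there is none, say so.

Check with a=0, b=0, c=0, d=0, e=1:
s0 = b AND d = 0 AND 0 = 0
s1 = a OR s0 = 0 OR 0 = 0
s2 = s1 OR e = 0 OR 1 = 1
s3 = NOT s2 = NOT 1 = 0
s4 = s3 OR s1 = 0 OR 0 = 0
s5 = s4 OR c = 0 OR 0 = 0
So s5 = 0 as required.

a=0, b=0, c=0, d=0, e=1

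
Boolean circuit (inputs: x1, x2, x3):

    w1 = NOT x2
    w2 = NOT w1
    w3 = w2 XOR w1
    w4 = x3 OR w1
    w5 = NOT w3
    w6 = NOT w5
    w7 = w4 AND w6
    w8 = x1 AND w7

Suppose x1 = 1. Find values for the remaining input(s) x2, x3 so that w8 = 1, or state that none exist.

Check with x1 = 1 and x2=0, x3=0:
w1 = NOT x2 = NOT 0 = 1
w2 = NOT w1 = NOT 1 = 0
w3 = w2 XOR w1 = 0 XOR 1 = 1
w4 = x3 OR w1 = 0 OR 1 = 1
w5 = NOT w3 = NOT 1 = 0
w6 = NOT w5 = NOT 0 = 1
w7 = w4 AND w6 = 1 AND 1 = 1
w8 = x1 AND w7 = 1 AND 1 = 1
So w8 = 1.

x2=0 x3=0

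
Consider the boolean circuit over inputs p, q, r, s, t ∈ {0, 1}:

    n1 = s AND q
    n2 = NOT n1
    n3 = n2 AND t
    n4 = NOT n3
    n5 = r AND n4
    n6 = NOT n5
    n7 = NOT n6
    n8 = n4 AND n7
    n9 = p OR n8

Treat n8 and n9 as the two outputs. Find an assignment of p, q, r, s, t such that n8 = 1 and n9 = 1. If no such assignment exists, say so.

p=0, q=1, r=1, s=1, t=1

Check with p=0, q=1, r=1, s=1, t=1:
n1 = s AND q = 1 AND 1 = 1
n2 = NOT n1 = NOT 1 = 0
n3 = n2 AND t = 0 AND 1 = 0
n4 = NOT n3 = NOT 0 = 1
n5 = r AND n4 = 1 AND 1 = 1
n6 = NOT n5 = NOT 1 = 0
n7 = NOT n6 = NOT 0 = 1
n8 = n4 AND n7 = 1 AND 1 = 1
n9 = p OR n8 = 0 OR 1 = 1
So n8 = 1 and n9 = 1.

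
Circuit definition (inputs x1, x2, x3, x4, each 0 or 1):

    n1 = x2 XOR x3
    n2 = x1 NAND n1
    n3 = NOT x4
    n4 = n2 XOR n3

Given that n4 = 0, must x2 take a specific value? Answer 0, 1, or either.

Both values of x2 occur among assignments with n4 = 0:
  x2=0: x1=0, x2=0, x3=0, x4=0
  x2=1: x1=0, x2=1, x3=0, x4=0

either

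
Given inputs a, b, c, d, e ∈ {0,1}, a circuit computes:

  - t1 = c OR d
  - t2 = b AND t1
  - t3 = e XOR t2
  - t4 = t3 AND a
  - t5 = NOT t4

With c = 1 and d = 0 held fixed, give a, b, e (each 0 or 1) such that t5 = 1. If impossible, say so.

t5 = NOT t4 must be 1, so t4 = 0.
t4 = t3 AND a must be 0, so at least one of t3, a is 0.
Check with c = 1 and d = 0 and a=0, b=0, e=0:
t1 = c OR d = 1 OR 0 = 1
t2 = b AND t1 = 0 AND 1 = 0
t3 = e XOR t2 = 0 XOR 0 = 0
t4 = t3 AND a = 0 AND 0 = 0
t5 = NOT t4 = NOT 0 = 1
So t5 = 1.

a=0, b=0, e=0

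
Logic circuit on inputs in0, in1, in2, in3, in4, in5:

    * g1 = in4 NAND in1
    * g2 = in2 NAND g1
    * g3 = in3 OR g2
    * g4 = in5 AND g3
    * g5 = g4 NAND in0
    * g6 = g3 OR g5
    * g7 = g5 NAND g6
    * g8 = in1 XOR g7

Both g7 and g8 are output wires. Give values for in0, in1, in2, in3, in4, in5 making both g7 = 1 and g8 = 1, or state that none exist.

in0=1 in1=0 in2=0 in3=1 in4=1 in5=1

Check with in0=1 in1=0 in2=0 in3=1 in4=1 in5=1:
g1 = in4 NAND in1 = 1 NAND 0 = 1
g2 = in2 NAND g1 = 0 NAND 1 = 1
g3 = in3 OR g2 = 1 OR 1 = 1
g4 = in5 AND g3 = 1 AND 1 = 1
g5 = g4 NAND in0 = 1 NAND 1 = 0
g6 = g3 OR g5 = 1 OR 0 = 1
g7 = g5 NAND g6 = 0 NAND 1 = 1
g8 = in1 XOR g7 = 0 XOR 1 = 1
So g7 = 1 and g8 = 1.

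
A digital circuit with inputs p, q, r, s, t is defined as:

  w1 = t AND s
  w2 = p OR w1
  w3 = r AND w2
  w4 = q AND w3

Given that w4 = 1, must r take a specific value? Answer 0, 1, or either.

w4 = q AND w3 must be 1, so both q = 1 and w3 = 1.
w3 = r AND w2 must be 1, so both r = 1 and w2 = 1.
w2 = p OR w1 must be 1, so at least one of p, w1 is 1.
Every assignment with w4 = 1 has r = 1; there are 5 such assignment(s).

1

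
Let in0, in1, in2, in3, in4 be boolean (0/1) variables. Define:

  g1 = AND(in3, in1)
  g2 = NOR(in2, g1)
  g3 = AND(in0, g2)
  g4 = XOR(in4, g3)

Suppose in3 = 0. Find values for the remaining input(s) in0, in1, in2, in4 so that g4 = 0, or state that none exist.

in0=1, in1=0, in2=0, in4=1

g4 = XOR(in4, g3) must be 0, so in4 and g3 are equal.
Check with in3 = 0 and in0=1, in1=0, in2=0, in4=1:
g1 = AND(in3, in1) = AND(0, 0) = 0
g2 = NOR(in2, g1) = NOR(0, 0) = 1
g3 = AND(in0, g2) = AND(1, 1) = 1
g4 = XOR(in4, g3) = XOR(1, 1) = 0
So g4 = 0.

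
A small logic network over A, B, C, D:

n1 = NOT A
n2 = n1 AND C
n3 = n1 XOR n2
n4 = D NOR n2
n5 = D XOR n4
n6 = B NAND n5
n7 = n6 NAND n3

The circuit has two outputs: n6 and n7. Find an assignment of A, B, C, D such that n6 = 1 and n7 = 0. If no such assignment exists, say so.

A=0, B=0, C=0, D=1

Check with A=0, B=0, C=0, D=1:
n1 = NOT A = NOT 0 = 1
n2 = n1 AND C = 1 AND 0 = 0
n3 = n1 XOR n2 = 1 XOR 0 = 1
n4 = D NOR n2 = 1 NOR 0 = 0
n5 = D XOR n4 = 1 XOR 0 = 1
n6 = B NAND n5 = 0 NAND 1 = 1
n7 = n6 NAND n3 = 1 NAND 1 = 0
So n6 = 1 and n7 = 0.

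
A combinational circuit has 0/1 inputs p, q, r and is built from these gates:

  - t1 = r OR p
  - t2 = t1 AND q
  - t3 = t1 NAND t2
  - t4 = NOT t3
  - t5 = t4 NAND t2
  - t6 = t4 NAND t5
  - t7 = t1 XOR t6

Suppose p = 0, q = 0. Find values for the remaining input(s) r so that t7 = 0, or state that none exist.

r=1

t7 = t1 XOR t6 must be 0, so t1 and t6 are equal.
Check with p = 0, q = 0 and r=1:
t1 = r OR p = 1 OR 0 = 1
t2 = t1 AND q = 1 AND 0 = 0
t3 = t1 NAND t2 = 1 NAND 0 = 1
t4 = NOT t3 = NOT 1 = 0
t5 = t4 NAND t2 = 0 NAND 0 = 1
t6 = t4 NAND t5 = 0 NAND 1 = 1
t7 = t1 XOR t6 = 1 XOR 1 = 0
So t7 = 0.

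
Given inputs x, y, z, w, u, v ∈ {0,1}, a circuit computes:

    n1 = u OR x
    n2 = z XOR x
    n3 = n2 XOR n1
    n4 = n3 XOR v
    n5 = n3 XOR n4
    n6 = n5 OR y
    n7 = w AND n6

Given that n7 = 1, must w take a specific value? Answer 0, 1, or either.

1

n7 = w AND n6 must be 1, so both w = 1 and n6 = 1.
Every assignment with n7 = 1 has w = 1; there are 24 such assignment(s).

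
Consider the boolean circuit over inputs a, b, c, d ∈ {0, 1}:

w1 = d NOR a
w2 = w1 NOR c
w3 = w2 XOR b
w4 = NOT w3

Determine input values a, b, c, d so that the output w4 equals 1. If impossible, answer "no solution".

a=0, b=1, c=0, d=1

w4 = NOT w3 must be 1, so w3 = 0.
w3 = w2 XOR b must be 0, so w2 and b are equal.
Check with a=0, b=1, c=0, d=1:
w1 = d NOR a = 1 NOR 0 = 0
w2 = w1 NOR c = 0 NOR 0 = 1
w3 = w2 XOR b = 1 XOR 1 = 0
w4 = NOT w3 = NOT 0 = 1
So w4 = 1 as required.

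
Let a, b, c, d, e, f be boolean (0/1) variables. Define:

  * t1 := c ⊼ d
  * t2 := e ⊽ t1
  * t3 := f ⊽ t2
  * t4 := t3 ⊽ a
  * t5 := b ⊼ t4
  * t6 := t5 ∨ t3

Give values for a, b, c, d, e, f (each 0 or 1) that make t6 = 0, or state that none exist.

a=0, b=1, c=0, d=0, e=0, f=1

t6 = t5 ∨ t3 must be 0, so both t5 = 0 and t3 = 0.
Check with a=0, b=1, c=0, d=0, e=0, f=1:
t1 = c ⊼ d = 0 ⊼ 0 = 1
t2 = e ⊽ t1 = 0 ⊽ 1 = 0
t3 = f ⊽ t2 = 1 ⊽ 0 = 0
t4 = t3 ⊽ a = 0 ⊽ 0 = 1
t5 = b ⊼ t4 = 1 ⊼ 1 = 0
t6 = t5 ∨ t3 = 0 ∨ 0 = 0
So t6 = 0 as required.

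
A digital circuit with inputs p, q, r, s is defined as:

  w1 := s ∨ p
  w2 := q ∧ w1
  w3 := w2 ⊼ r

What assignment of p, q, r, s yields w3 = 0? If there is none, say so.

Check with p=0, q=1, r=1, s=1:
w1 = s ∨ p = 1 ∨ 0 = 1
w2 = q ∧ w1 = 1 ∧ 1 = 1
w3 = w2 ⊼ r = 1 ⊼ 1 = 0
So w3 = 0 as required.

p=0, q=1, r=1, s=1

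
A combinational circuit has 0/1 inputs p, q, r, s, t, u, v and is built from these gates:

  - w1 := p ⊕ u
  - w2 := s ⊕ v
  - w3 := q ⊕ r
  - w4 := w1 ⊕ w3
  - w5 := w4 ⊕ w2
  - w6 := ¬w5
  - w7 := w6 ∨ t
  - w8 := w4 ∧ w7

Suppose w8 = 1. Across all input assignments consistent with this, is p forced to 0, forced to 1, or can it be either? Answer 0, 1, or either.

either

Both values of p occur among assignments with w8 = 1:
  p=0: p=0, q=0, r=0, s=0, t=0, u=1, v=1
  p=1: p=1, q=0, r=0, s=0, t=0, u=0, v=1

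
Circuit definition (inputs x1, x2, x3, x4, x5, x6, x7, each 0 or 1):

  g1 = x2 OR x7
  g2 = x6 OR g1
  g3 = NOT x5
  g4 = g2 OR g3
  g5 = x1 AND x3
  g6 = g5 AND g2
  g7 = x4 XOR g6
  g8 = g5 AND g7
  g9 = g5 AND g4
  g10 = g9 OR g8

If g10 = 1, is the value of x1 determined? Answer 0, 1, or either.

g10 = g9 OR g8 must be 1, so at least one of g9, g8 is 1.
Every assignment with g10 = 1 has x1 = 1; there are 31 such assignment(s).

1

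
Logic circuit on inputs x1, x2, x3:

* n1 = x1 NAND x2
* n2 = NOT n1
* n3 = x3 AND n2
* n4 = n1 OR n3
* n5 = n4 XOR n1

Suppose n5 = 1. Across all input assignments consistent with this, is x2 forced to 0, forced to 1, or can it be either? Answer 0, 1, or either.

1

n5 = n4 XOR n1 must be 1, so n4 and n1 differ.
Every assignment with n5 = 1 has x2 = 1; there are 1 such assignment(s).
  x1=1, x2=1, x3=1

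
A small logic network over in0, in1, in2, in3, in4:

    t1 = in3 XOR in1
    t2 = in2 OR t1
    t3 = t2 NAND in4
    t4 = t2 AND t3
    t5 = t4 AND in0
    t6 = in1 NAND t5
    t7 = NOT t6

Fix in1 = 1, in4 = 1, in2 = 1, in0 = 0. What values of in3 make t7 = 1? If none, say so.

no solution exists

With in1 = 1, in4 = 1, in2 = 1, in0 = 0 fixed, none of the 2 settings of in3 give t7 = 1.
For example, with in3=0:
t1 = in3 XOR in1 = 0 XOR 1 = 1
t2 = in2 OR t1 = 1 OR 1 = 1
t3 = t2 NAND in4 = 1 NAND 1 = 0
t4 = t2 AND t3 = 1 AND 0 = 0
t5 = t4 AND in0 = 0 AND 0 = 0
t6 = in1 NAND t5 = 1 NAND 0 = 1
t7 = NOT t6 = NOT 1 = 0
giving t7 = 0 ≠ 1.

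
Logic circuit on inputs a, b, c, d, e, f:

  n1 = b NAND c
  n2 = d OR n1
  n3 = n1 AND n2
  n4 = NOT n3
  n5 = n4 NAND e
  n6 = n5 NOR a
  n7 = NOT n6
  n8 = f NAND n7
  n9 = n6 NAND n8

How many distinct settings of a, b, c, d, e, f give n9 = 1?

n9 = n6 NAND n8 must be 1, so at least one of n6, n8 is 0.
Enumerating the 64 input combinations, 60 give n9 = 1 and 4 give n9 = 0.

60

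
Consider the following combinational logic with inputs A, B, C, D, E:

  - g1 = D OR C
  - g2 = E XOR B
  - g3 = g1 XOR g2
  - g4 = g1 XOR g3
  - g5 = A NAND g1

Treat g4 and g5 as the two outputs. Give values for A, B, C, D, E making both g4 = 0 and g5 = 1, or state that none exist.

A=0 B=1 C=0 D=0 E=1

Check with A=0 B=1 C=0 D=0 E=1:
g1 = D OR C = 0 OR 0 = 0
g2 = E XOR B = 1 XOR 1 = 0
g3 = g1 XOR g2 = 0 XOR 0 = 0
g4 = g1 XOR g3 = 0 XOR 0 = 0
g5 = A NAND g1 = 0 NAND 0 = 1
So g4 = 0 and g5 = 1.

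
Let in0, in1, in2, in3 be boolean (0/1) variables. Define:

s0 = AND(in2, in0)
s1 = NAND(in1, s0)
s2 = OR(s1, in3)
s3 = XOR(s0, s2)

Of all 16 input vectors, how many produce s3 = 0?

3

s3 = XOR(s0, s2) must be 0, so s0 and s2 are equal.
Enumerating the 16 input combinations, 3 give s3 = 0 and 13 give s3 = 1.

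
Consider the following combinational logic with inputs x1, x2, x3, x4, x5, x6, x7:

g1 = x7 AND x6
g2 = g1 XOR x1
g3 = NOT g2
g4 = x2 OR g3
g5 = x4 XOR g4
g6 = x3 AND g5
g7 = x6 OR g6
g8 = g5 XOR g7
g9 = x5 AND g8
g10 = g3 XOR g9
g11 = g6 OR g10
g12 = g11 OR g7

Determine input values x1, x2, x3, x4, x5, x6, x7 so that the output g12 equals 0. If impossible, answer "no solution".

x1=1 x2=0 x3=1 x4=0 x5=0 x6=0 x7=1

g12 = g11 OR g7 must be 0, so both g11 = 0 and g7 = 0.
Check with x1=1 x2=0 x3=1 x4=0 x5=0 x6=0 x7=1:
g1 = x7 AND x6 = 1 AND 0 = 0
g2 = g1 XOR x1 = 0 XOR 1 = 1
g3 = NOT g2 = NOT 1 = 0
g4 = x2 OR g3 = 0 OR 0 = 0
g5 = x4 XOR g4 = 0 XOR 0 = 0
g6 = x3 AND g5 = 1 AND 0 = 0
g7 = x6 OR g6 = 0 OR 0 = 0
g8 = g5 XOR g7 = 0 XOR 0 = 0
g9 = x5 AND g8 = 0 AND 0 = 0
g10 = g3 XOR g9 = 0 XOR 0 = 0
g11 = g6 OR g10 = 0 OR 0 = 0
g12 = g11 OR g7 = 0 OR 0 = 0
So g12 = 0 as required.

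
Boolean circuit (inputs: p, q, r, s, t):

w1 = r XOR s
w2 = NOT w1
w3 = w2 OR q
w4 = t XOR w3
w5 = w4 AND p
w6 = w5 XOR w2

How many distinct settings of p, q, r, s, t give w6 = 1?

16

w6 = w5 XOR w2 must be 1, so w5 and w2 differ.
Enumerating the 32 input combinations, 16 give w6 = 1 and 16 give w6 = 0.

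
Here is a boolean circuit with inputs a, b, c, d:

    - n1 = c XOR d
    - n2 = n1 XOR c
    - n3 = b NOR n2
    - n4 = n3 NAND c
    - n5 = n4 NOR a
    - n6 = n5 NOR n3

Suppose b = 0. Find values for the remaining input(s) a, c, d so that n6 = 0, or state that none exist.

n6 = n5 NOR n3 must be 0, so at least one of n5, n3 is 1.
Check with b = 0 and a=0, c=0, d=0:
n1 = c XOR d = 0 XOR 0 = 0
n2 = n1 XOR c = 0 XOR 0 = 0
n3 = b NOR n2 = 0 NOR 0 = 1
n4 = n3 NAND c = 1 NAND 0 = 1
n5 = n4 NOR a = 1 NOR 0 = 0
n6 = n5 NOR n3 = 0 NOR 1 = 0
So n6 = 0.

a=0, c=0, d=0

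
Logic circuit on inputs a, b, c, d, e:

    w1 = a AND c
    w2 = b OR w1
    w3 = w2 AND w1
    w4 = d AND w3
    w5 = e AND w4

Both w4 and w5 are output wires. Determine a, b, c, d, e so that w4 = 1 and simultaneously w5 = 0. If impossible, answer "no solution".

a=1 b=1 c=1 d=1 e=0

Check with a=1 b=1 c=1 d=1 e=0:
w1 = a AND c = 1 AND 1 = 1
w2 = b OR w1 = 1 OR 1 = 1
w3 = w2 AND w1 = 1 AND 1 = 1
w4 = d AND w3 = 1 AND 1 = 1
w5 = e AND w4 = 0 AND 1 = 0
So w4 = 1 and w5 = 0.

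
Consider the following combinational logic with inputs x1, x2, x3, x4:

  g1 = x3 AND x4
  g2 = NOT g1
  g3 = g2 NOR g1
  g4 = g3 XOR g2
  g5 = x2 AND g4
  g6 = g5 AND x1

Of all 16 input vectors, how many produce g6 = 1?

g6 = g5 AND x1 must be 1, so both g5 = 1 and x1 = 1.
g5 = x2 AND g4 must be 1, so both x2 = 1 and g4 = 1.
g4 = g3 XOR g2 must be 1, so g3 and g2 differ.
Enumerating the 16 input combinations, 3 give g6 = 1 and 13 give g6 = 0.

3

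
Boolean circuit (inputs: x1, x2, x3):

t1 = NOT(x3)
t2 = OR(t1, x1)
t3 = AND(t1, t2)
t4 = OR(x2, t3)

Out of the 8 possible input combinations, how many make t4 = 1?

6

t4 = OR(x2, t3) must be 1, so at least one of x2, t3 is 1.
Satisfying assignments:
  x1=0, x2=0, x3=0
  x1=0, x2=1, x3=0
  x1=0, x2=1, x3=1
  x1=1, x2=0, x3=0
  x1=1, x2=1, x3=0
  x1=1, x2=1, x3=1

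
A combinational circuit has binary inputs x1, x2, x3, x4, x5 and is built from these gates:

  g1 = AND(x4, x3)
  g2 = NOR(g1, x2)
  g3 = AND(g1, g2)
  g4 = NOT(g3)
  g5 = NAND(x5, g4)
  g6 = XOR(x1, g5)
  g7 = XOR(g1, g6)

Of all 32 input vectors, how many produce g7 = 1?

g7 = XOR(g1, g6) must be 1, so g1 and g6 differ.
Enumerating the 32 input combinations, 16 give g7 = 1 and 16 give g7 = 0.

16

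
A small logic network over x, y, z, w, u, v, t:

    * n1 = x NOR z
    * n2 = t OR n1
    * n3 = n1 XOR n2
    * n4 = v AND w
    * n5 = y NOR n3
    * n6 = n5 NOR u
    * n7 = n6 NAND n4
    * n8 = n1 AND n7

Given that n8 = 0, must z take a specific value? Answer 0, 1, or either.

either

Both values of z occur among assignments with n8 = 0:
  z=0: x=0, y=1, z=0, w=1, u=0, v=1, t=0
  z=1: x=0, y=0, z=1, w=0, u=0, v=0, t=0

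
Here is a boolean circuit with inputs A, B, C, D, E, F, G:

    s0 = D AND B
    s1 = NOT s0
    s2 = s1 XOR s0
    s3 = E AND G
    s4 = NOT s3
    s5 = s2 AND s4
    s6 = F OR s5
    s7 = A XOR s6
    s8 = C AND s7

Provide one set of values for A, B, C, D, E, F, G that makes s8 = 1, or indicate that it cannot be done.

s8 = C AND s7 must be 1, so both C = 1 and s7 = 1.
s7 = A XOR s6 must be 1, so A and s6 differ.
Check with A=0, B=0, C=1, D=0, E=1, F=1, G=1:
s0 = D AND B = 0 AND 0 = 0
s1 = NOT s0 = NOT 0 = 1
s2 = s1 XOR s0 = 1 XOR 0 = 1
s3 = E AND G = 1 AND 1 = 1
s4 = NOT s3 = NOT 1 = 0
s5 = s2 AND s4 = 1 AND 0 = 0
s6 = F OR s5 = 1 OR 0 = 1
s7 = A XOR s6 = 0 XOR 1 = 1
s8 = C AND s7 = 1 AND 1 = 1
So s8 = 1 as required.

A=0, B=0, C=1, D=0, E=1, F=1, G=1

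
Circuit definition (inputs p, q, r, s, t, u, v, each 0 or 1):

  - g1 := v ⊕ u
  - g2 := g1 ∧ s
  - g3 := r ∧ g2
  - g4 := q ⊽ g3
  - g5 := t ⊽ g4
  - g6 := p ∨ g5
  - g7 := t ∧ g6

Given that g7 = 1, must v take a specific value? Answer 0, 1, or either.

Both values of v occur among assignments with g7 = 1:
  v=0: p=1, q=0, r=0, s=0, t=1, u=0, v=0
  v=1: p=1, q=0, r=0, s=0, t=1, u=0, v=1

either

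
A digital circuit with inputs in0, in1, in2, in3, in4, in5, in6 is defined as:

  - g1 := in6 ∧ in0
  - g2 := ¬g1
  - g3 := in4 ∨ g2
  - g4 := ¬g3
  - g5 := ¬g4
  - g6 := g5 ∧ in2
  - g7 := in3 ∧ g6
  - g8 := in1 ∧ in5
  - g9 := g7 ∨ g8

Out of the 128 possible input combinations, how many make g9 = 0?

75

g9 = g7 ∨ g8 must be 0, so both g7 = 0 and g8 = 0.
g7 = in3 ∧ g6 must be 0, so at least one of in3, g6 is 0.
g8 = in1 ∧ in5 must be 0, so at least one of in1, in5 is 0.
Enumerating the 128 input combinations, 75 give g9 = 0 and 53 give g9 = 1.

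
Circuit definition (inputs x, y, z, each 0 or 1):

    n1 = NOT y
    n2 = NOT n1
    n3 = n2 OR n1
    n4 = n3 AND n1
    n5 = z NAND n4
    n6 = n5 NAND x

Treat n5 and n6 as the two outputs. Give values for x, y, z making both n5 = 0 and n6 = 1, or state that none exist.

x=0 y=0 z=1

Check with x=0 y=0 z=1:
n1 = NOT y = NOT 0 = 1
n2 = NOT n1 = NOT 1 = 0
n3 = n2 OR n1 = 0 OR 1 = 1
n4 = n3 AND n1 = 1 AND 1 = 1
n5 = z NAND n4 = 1 NAND 1 = 0
n6 = n5 NAND x = 0 NAND 0 = 1
So n5 = 0 and n6 = 1.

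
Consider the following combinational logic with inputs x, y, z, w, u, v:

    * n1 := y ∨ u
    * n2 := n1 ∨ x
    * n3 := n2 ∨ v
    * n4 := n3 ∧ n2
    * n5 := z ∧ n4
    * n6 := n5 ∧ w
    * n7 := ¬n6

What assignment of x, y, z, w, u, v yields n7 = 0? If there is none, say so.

n7 = ¬n6 must be 0, so n6 = 1.
n6 = n5 ∧ w must be 1, so both n5 = 1 and w = 1.
Check with x=0, y=1, z=1, w=1, u=1, v=0:
n1 = y ∨ u = 1 ∨ 1 = 1
n2 = n1 ∨ x = 1 ∨ 0 = 1
n3 = n2 ∨ v = 1 ∨ 0 = 1
n4 = n3 ∧ n2 = 1 ∧ 1 = 1
n5 = z ∧ n4 = 1 ∧ 1 = 1
n6 = n5 ∧ w = 1 ∧ 1 = 1
n7 = ¬n6 = ¬1 = 0
So n7 = 0 as required.

x=0, y=1, z=1, w=1, u=1, v=0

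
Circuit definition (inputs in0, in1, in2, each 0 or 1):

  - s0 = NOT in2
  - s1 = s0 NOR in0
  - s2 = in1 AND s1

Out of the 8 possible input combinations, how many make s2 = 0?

s2 = in1 AND s1 must be 0, so at least one of in1, s1 is 0.
Enumerating the 8 input combinations, 7 give s2 = 0 and 1 give s2 = 1.

7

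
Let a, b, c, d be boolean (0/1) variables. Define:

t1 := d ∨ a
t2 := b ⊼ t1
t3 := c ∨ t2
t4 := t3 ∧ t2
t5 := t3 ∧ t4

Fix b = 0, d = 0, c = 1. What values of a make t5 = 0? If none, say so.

With b = 0, d = 0, c = 1 fixed, none of the 2 settings of a give t5 = 0.
For example, with a=1:
t1 = d ∨ a = 0 ∨ 1 = 1
t2 = b ⊼ t1 = 0 ⊼ 1 = 1
t3 = c ∨ t2 = 1 ∨ 1 = 1
t4 = t3 ∧ t2 = 1 ∧ 1 = 1
t5 = t3 ∧ t4 = 1 ∧ 1 = 1
giving t5 = 1 ≠ 0.

no solution exists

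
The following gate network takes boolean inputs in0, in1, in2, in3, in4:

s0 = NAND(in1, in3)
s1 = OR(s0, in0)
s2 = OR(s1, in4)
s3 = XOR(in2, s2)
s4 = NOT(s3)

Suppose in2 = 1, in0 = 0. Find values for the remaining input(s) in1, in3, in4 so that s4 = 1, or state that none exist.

Check with in2 = 1, in0 = 0 and in1=1, in3=0, in4=0:
s0 = NAND(in1, in3) = NAND(1, 0) = 1
s1 = OR(s0, in0) = OR(1, 0) = 1
s2 = OR(s1, in4) = OR(1, 0) = 1
s3 = XOR(in2, s2) = XOR(1, 1) = 0
s4 = NOT(s3) = NOT 0 = 1
So s4 = 1.

in1=1 in3=0 in4=0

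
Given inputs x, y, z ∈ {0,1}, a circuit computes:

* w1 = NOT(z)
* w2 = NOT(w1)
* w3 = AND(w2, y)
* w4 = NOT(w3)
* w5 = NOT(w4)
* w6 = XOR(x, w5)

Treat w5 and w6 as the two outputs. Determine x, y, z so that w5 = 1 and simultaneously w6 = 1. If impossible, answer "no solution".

Check with x=0, y=1, z=1:
w1 = NOT(z) = NOT 1 = 0
w2 = NOT(w1) = NOT 0 = 1
w3 = AND(w2, y) = AND(1, 1) = 1
w4 = NOT(w3) = NOT 1 = 0
w5 = NOT(w4) = NOT 0 = 1
w6 = XOR(x, w5) = XOR(0, 1) = 1
So w5 = 1 and w6 = 1.

x=0, y=1, z=1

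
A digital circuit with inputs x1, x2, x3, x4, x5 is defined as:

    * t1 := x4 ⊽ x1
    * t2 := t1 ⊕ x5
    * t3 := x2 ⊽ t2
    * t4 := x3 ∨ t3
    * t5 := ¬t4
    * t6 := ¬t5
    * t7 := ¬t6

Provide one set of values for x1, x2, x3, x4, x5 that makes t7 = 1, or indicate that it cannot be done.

t7 = ¬t6 must be 1, so t6 = 0.
t6 = ¬t5 must be 0, so t5 = 1.
Check with x1=0, x2=1, x3=0, x4=0, x5=1:
t1 = x4 ⊽ x1 = 0 ⊽ 0 = 1
t2 = t1 ⊕ x5 = 1 ⊕ 1 = 0
t3 = x2 ⊽ t2 = 1 ⊽ 0 = 0
t4 = x3 ∨ t3 = 0 ∨ 0 = 0
t5 = ¬t4 = ¬0 = 1
t6 = ¬t5 = ¬1 = 0
t7 = ¬t6 = ¬0 = 1
So t7 = 1 as required.

x1=0, x2=1, x3=0, x4=0, x5=1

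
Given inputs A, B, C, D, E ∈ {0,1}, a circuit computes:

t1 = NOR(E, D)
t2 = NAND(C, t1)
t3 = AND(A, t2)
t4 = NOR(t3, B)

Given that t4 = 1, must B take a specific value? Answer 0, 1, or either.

t4 = NOR(t3, B) must be 1, so both t3 = 0 and B = 0.
t3 = AND(A, t2) must be 0, so at least one of A, t2 is 0.
Every assignment with t4 = 1 has B = 0; there are 9 such assignment(s).

0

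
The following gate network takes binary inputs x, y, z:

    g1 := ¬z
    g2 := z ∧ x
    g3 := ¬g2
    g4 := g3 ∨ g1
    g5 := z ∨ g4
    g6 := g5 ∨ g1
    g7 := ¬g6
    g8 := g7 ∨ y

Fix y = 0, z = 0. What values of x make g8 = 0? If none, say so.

g8 = g7 ∨ y must be 0, so both g7 = 0 and y = 0.
g7 = ¬g6 must be 0, so g6 = 1.
Check with y = 0, z = 0 and x=1:
g1 = ¬z = ¬0 = 1
g2 = z ∧ x = 0 ∧ 1 = 0
g3 = ¬g2 = ¬0 = 1
g4 = g3 ∨ g1 = 1 ∨ 1 = 1
g5 = z ∨ g4 = 0 ∨ 1 = 1
g6 = g5 ∨ g1 = 1 ∨ 1 = 1
g7 = ¬g6 = ¬1 = 0
g8 = g7 ∨ y = 0 ∨ 0 = 0
So g8 = 0.

x=1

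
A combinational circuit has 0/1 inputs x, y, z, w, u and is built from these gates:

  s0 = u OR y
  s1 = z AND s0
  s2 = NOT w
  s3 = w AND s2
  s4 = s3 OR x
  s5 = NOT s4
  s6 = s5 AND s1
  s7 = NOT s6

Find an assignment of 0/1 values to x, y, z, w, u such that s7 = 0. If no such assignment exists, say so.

x=0, y=1, z=1, w=0, u=0

s7 = NOT s6 must be 0, so s6 = 1.
s6 = s5 AND s1 must be 1, so both s5 = 1 and s1 = 1.
s5 = NOT s4 must be 1, so s4 = 0.
Check with x=0, y=1, z=1, w=0, u=0:
s0 = u OR y = 0 OR 1 = 1
s1 = z AND s0 = 1 AND 1 = 1
s2 = NOT w = NOT 0 = 1
s3 = w AND s2 = 0 AND 1 = 0
s4 = s3 OR x = 0 OR 0 = 0
s5 = NOT s4 = NOT 0 = 1
s6 = s5 AND s1 = 1 AND 1 = 1
s7 = NOT s6 = NOT 1 = 0
So s7 = 0 as required.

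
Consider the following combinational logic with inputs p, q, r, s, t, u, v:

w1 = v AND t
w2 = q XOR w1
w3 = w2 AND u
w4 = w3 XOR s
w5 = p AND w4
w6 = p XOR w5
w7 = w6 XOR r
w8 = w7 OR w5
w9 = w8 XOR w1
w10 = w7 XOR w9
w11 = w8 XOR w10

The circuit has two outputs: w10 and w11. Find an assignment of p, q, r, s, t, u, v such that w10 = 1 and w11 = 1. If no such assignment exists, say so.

Check with p=0, q=1, r=0, s=1, t=1, u=1, v=1:
w1 = v AND t = 1 AND 1 = 1
w2 = q XOR w1 = 1 XOR 1 = 0
w3 = w2 AND u = 0 AND 1 = 0
w4 = w3 XOR s = 0 XOR 1 = 1
w5 = p AND w4 = 0 AND 1 = 0
w6 = p XOR w5 = 0 XOR 0 = 0
w7 = w6 XOR r = 0 XOR 0 = 0
w8 = w7 OR w5 = 0 OR 0 = 0
w9 = w8 XOR w1 = 0 XOR 1 = 1
w10 = w7 XOR w9 = 0 XOR 1 = 1
w11 = w8 XOR w10 = 0 XOR 1 = 1
So w10 = 1 and w11 = 1.

p=0, q=1, r=0, s=1, t=1, u=1, v=1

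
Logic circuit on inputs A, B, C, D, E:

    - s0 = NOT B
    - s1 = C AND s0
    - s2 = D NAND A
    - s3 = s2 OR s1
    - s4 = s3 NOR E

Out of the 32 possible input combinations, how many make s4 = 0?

s4 = s3 NOR E must be 0, so at least one of s3, E is 1.
Enumerating the 32 input combinations, 29 give s4 = 0 and 3 give s4 = 1.

29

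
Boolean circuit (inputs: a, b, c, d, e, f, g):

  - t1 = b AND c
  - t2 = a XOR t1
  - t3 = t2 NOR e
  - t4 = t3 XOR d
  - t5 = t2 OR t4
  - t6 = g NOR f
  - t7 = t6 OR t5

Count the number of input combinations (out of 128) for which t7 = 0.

24

t7 = t6 OR t5 must be 0, so both t6 = 0 and t5 = 0.
Enumerating the 128 input combinations, 24 give t7 = 0 and 104 give t7 = 1.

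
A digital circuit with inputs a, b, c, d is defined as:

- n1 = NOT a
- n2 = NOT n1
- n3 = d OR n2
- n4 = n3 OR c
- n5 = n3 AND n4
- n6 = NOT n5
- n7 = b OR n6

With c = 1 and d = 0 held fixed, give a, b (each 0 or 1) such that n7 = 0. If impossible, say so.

Check with c = 1 and d = 0 and a=1, b=0:
n1 = NOT a = NOT 1 = 0
n2 = NOT n1 = NOT 0 = 1
n3 = d OR n2 = 0 OR 1 = 1
n4 = n3 OR c = 1 OR 1 = 1
n5 = n3 AND n4 = 1 AND 1 = 1
n6 = NOT n5 = NOT 1 = 0
n7 = b OR n6 = 0 OR 0 = 0
So n7 = 0.

a=1, b=0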